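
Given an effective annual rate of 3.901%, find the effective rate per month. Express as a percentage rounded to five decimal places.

The per-month rate i satisfies (1 + i)^12 = 1 + 0.03901.
i = 1.03901^(1/12) − 1 = 0.0031941 = 0.31941%.

0.31941%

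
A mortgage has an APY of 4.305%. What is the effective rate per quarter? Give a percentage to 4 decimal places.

1.0593%

The per-quarter rate i satisfies (1 + i)^4 = 1 + 0.04305.
i = 1.04305^(1/4) − 1 = 0.0105930 = 1.0593%.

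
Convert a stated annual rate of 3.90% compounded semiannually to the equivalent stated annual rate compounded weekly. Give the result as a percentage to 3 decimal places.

3.864%

EAR = (1 + 0.0390/2)^2 − 1 = 0.039380.
Solve (1 + r/52)^52 = 1.039380: r/52 = 1.039380^(1/52) − 1 = 0.000743, so r = 0.038639 = 3.864%.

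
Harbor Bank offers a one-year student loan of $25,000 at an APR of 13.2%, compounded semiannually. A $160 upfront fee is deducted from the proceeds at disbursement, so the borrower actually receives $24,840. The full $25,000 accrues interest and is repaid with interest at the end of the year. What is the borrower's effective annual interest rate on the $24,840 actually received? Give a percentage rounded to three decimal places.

14.368%

Amount owed after one year: 25,000 × (1 + 0.132/2)^2 = 25,000 × 1.136356 = $28,408.90.
Effective rate on net proceeds: 28,408.90 / 24,840 − 1 = 0.143676 = 14.368%.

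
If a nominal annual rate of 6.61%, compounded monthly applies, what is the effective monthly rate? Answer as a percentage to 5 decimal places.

0.55083%

With a nominal annual rate compounded monthly, the periodic rate is the nominal rate divided by 12.
i = 0.0661 / 12 = 0.0055083 = 0.55083%.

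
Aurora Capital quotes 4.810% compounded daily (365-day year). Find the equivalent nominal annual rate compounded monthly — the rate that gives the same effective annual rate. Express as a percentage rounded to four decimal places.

4.8193%

EAR = (1 + 0.04810/365)^365 − 1 = 0.049272.
Solve (1 + r/12)^12 = 1.049272: r/12 = 1.049272^(1/12) − 1 = 0.004016, so r = 0.048193 = 4.8193%.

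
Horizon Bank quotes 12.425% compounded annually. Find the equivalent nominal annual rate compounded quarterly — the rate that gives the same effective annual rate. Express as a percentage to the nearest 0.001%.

Compounded annually, EAR = nominal = 0.124250.
Solve (1 + r/4)^4 = 1.124250: r/4 = 1.124250^(1/4) − 1 = 0.029712, so r = 0.118848 = 11.885%.

11.885%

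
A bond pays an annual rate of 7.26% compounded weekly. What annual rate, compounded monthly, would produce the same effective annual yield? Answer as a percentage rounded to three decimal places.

7.277%

EAR = (1 + 0.0726/52)^52 − 1 = 0.075246.
Solve (1 + r/12)^12 = 1.075246: r/12 = 1.075246^(1/12) − 1 = 0.006064, so r = 0.072769 = 7.277%.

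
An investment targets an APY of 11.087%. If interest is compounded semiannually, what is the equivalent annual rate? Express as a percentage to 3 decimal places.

(1 + r/2)^2 − 1 = 0.11087, so 1 + r/2 = 1.11087^(1/2).
r/2 = 0.053978, so r = 0.107956 = 10.796%.

10.796%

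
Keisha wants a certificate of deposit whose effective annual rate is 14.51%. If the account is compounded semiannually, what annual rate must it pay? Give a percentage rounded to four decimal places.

14.0187%

(1 + r/2)^2 − 1 = 0.1451, so 1 + r/2 = 1.1451^(1/2).
r/2 = 0.070093, so r = 0.140187 = 14.0187%.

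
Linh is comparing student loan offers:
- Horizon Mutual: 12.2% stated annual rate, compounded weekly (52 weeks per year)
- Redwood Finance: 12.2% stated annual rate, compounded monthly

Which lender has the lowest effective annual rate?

Redwood Finance

Horizon Mutual: (1 + 0.122/52)^52 − 1 = 12.959%
Redwood Finance: (1 + 0.122/12)^12 − 1 = 12.906%
The lowest effective annual rate is Redwood Finance at 12.906%.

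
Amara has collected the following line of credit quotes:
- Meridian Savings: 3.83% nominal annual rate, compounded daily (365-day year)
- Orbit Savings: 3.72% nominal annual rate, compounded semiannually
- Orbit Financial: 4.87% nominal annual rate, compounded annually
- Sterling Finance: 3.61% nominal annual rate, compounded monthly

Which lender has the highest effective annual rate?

Meridian Savings: (1 + 0.0383/365)^365 − 1 = 3.904%
Orbit Savings: (1 + 0.0372/2)^2 − 1 = 3.755%
Orbit Financial: compounded annually, EAR = 4.870%
Sterling Finance: (1 + 0.0361/12)^12 − 1 = 3.670%
The highest effective annual rate is Orbit Financial at 4.870%.

Orbit Financial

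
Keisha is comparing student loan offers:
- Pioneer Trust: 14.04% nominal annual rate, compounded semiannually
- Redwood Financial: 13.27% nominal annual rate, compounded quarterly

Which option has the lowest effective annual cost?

Pioneer Trust: (1 + 0.1404/2)^2 − 1 = 14.533%
Redwood Financial: (1 + 0.1327/4)^4 − 1 = 13.945%
The lowest effective annual rate is Redwood Financial at 13.945%.

Redwood Financial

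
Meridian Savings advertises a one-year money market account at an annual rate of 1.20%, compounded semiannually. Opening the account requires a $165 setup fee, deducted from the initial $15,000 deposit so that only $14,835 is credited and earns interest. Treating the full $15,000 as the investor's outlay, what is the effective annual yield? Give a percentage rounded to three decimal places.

0.090%

Value after one year: 14,835 × (1 + 0.0120/2)^2 = 14,835 × 1.012036 = $15,013.55.
Effective yield on the $15,000 outlay: 15,013.55 / 15,000 − 1 = 0.000904 = 0.090%.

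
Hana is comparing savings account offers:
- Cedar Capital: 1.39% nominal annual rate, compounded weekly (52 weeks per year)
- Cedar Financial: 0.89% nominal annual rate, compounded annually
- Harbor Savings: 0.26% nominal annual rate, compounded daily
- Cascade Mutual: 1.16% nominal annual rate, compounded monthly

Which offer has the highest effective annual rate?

Cedar Capital

Cedar Capital: (1 + 0.0139/52)^52 − 1 = 1.400%
Cedar Financial: compounded annually, EAR = 0.890%
Harbor Savings: (1 + 0.0026/365)^365 − 1 = 0.260%
Cascade Mutual: (1 + 0.0116/12)^12 − 1 = 1.166%
The highest effective annual rate is Cedar Capital at 1.400%.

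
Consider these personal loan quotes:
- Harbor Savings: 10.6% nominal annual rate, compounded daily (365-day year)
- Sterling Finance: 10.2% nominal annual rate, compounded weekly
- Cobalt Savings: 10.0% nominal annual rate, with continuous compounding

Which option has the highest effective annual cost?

Harbor Savings: (1 + 0.106/365)^365 − 1 = 11.180%
Sterling Finance: (1 + 0.102/52)^52 − 1 = 10.727%
Cobalt Savings: e^0.100 − 1 = 10.517%
The highest effective annual rate is Harbor Savings at 11.180%.

Harbor Savings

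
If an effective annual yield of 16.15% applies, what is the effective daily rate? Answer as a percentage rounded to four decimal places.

The per-day rate i satisfies (1 + i)^365 = 1 + 0.1615.
i = 1.1615^(1/365) − 1 = 0.0004103 = 0.0410%.

0.0410%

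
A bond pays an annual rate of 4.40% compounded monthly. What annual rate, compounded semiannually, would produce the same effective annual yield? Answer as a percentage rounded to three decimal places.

4.441%

EAR = (1 + 0.0440/12)^12 − 1 = 0.044898.
Solve (1 + r/2)^2 = 1.044898: r/2 = 1.044898^(1/2) − 1 = 0.022203, so r = 0.044405 = 4.441%.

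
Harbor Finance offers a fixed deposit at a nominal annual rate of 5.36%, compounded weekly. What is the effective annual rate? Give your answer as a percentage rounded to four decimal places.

5.5033%

EAR = (1 + 0.0536/52)^52 − 1.
= (1 + 0.001031)^52 − 1 = 1.055033 − 1 = 5.5033%.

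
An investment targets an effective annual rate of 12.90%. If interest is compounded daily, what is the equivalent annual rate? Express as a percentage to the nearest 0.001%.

12.135%

(1 + r/365)^365 − 1 = 0.1290, so 1 + r/365 = 1.1290^(1/365).
r/365 = 0.000332, so r = 0.121352 = 12.135%.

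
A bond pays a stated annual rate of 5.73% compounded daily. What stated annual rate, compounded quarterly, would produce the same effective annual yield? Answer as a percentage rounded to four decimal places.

5.7708%

EAR = (1 + 0.0573/365)^365 − 1 = 0.058969.
Solve (1 + r/4)^4 = 1.058969: r/4 = 1.058969^(1/4) − 1 = 0.014427, so r = 0.057708 = 5.7708%.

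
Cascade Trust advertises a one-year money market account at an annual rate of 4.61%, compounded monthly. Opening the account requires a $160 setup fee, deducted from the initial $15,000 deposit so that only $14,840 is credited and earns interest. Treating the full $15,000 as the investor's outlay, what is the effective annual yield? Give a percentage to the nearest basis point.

Value after one year: 14,840 × (1 + 0.0461/12)^12 = 14,840 × 1.047087 = $15,538.77.
Effective yield on the $15,000 outlay: 15,538.77 / 15,000 − 1 = 0.035918 = 3.59%.

3.59%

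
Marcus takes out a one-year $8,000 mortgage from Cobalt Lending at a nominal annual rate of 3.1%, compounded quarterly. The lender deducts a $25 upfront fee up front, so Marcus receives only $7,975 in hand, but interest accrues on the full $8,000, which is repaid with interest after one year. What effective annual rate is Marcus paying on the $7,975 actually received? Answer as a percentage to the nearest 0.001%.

3.460%

Amount owed after one year: 8,000 × (1 + 0.031/4)^4 = 8,000 × 1.031362 = $8,250.90.
Effective rate on net proceeds: 8,250.90 / 7,975 − 1 = 0.034595 = 3.460%.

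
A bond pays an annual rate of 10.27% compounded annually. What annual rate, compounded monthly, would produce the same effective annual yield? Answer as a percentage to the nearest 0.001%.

9.816%

Compounded annually, EAR = nominal = 0.102700.
Solve (1 + r/12)^12 = 1.102700: r/12 = 1.102700^(1/12) − 1 = 0.008180, so r = 0.098161 = 9.816%.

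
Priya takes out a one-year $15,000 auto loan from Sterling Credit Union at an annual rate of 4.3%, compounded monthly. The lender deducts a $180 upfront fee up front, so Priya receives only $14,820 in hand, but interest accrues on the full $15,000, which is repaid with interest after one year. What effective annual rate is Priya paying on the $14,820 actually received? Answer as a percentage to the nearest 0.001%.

5.654%

Amount owed after one year: 15,000 × (1 + 0.043/12)^12 = 15,000 × 1.043858 = $15,657.86.
Effective rate on net proceeds: 15,657.86 / 14,820 − 1 = 0.056536 = 5.654%.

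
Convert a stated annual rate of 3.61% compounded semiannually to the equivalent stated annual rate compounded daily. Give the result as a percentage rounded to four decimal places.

EAR = (1 + 0.0361/2)^2 − 1 = 0.036426.
Solve (1 + r/365)^365 = 1.036426: r/365 = 1.036426^(1/365) − 1 = 0.000098, so r = 0.035780 = 3.5780%.

3.5780%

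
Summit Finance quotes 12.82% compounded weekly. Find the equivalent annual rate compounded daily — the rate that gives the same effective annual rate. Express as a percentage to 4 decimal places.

12.8065%

EAR = (1 + 0.1282/52)^52 − 1 = 0.136601.
Solve (1 + r/365)^365 = 1.136601: r/365 = 1.136601^(1/365) − 1 = 0.000351, so r = 0.128065 = 12.8065%.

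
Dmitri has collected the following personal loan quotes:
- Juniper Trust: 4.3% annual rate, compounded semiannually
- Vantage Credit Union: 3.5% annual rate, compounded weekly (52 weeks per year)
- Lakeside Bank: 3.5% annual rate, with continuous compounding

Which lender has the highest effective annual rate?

Juniper Trust: (1 + 0.043/2)^2 − 1 = 4.346%
Vantage Credit Union: (1 + 0.035/52)^52 − 1 = 3.561%
Lakeside Bank: e^0.035 − 1 = 3.562%
The highest effective annual rate is Juniper Trust at 4.346%.

Juniper Trust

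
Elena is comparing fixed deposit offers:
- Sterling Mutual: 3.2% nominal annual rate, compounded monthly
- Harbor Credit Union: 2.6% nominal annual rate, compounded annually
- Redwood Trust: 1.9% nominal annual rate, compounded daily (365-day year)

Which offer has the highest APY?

Sterling Mutual

Sterling Mutual: (1 + 0.032/12)^12 − 1 = 3.247%
Harbor Credit Union: compounded annually, EAR = 2.600%
Redwood Trust: (1 + 0.019/365)^365 − 1 = 1.918%
The highest effective annual rate is Sterling Mutual at 3.247%.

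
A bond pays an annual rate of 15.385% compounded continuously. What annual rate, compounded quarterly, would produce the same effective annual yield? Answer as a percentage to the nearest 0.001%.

EAR under continuous compounding: e^0.15385 − 1 = 0.166316.
Solve (1 + r/4)^4 = 1.166316: r/4 = 1.166316^(1/4) − 1 = 0.039212, so r = 0.156847 = 15.685%.

15.685%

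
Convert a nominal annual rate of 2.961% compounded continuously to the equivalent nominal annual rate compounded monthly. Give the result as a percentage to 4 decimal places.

EAR under continuous compounding: e^0.02961 − 1 = 0.030053.
Solve (1 + r/12)^12 = 1.030053: r/12 = 1.030053^(1/12) − 1 = 0.002471, so r = 0.029647 = 2.9647%.

2.9647%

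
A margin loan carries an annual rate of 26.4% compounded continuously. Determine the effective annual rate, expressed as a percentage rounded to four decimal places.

With continuous compounding, EAR = e^0.264 − 1.
e^0.264 = 1.302128, so EAR = 0.302128 = 30.2128%.

30.2128%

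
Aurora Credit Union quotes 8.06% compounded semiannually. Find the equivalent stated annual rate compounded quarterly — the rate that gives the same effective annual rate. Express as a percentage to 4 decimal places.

7.9804%

EAR = (1 + 0.0806/2)^2 − 1 = 0.082224.
Solve (1 + r/4)^4 = 1.082224: r/4 = 1.082224^(1/4) − 1 = 0.019951, so r = 0.079804 = 7.9804%.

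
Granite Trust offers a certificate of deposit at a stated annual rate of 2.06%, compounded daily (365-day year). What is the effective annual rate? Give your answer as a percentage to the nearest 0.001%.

2.081%

EAR = (1 + 0.0206/365)^365 − 1.
= 1.020813 − 1 = 2.081%.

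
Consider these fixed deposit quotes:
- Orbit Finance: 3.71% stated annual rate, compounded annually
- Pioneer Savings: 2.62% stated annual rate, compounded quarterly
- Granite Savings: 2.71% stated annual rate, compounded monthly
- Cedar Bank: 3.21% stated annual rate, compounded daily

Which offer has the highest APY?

Orbit Finance: compounded annually, EAR = 3.710%
Pioneer Savings: (1 + 0.0262/4)^4 − 1 = 2.646%
Granite Savings: (1 + 0.0271/12)^12 − 1 = 2.744%
Cedar Bank: (1 + 0.0321/365)^365 − 1 = 3.262%
The highest effective annual rate is Orbit Finance at 3.710%.

Orbit Finance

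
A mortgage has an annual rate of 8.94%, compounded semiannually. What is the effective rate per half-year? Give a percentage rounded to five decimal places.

With a nominal annual rate compounded semiannually, the periodic rate is the nominal rate divided by 2.
i = 0.0894 / 2 = 0.0447000 = 4.47000%.

4.47000%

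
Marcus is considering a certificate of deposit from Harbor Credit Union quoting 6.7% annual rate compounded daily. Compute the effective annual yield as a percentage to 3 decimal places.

EAR = (1 + 0.067/365)^365 − 1.
= (1 + 0.000184)^365 − 1 = 1.069289 − 1 = 6.929%.

6.929%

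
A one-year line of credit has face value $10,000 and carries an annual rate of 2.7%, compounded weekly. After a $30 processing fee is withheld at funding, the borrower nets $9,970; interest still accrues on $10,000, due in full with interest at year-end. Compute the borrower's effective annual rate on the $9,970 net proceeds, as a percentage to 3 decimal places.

Amount owed after one year: 10,000 × (1 + 0.027/52)^52 = 10,000 × 1.027361 = $10,273.61.
Effective rate on net proceeds: 10,273.61 / 9,970 − 1 = 0.030452 = 3.045%.

3.045%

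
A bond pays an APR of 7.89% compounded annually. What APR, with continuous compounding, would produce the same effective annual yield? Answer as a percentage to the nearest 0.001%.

7.594%

Compounded annually, EAR = nominal = 0.078900.
Equivalent continuous rate: r = ln(1 + 0.078900) = 0.075942 = 7.594%.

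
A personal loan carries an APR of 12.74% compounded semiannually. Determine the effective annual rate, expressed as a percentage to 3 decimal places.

EAR = (1 + 0.1274/2)^2 − 1.
= 1.131458 − 1 = 13.146%.

13.146%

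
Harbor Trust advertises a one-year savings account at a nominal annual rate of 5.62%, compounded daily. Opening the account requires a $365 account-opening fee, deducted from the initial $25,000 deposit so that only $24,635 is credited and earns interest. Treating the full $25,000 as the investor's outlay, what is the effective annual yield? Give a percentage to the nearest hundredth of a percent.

Value after one year: 24,635 × (1 + 0.0562/365)^365 = 24,635 × 1.057805 = $26,059.02.
Effective yield on the $25,000 outlay: 26,059.02 / 25,000 − 1 = 0.042361 = 4.24%.

4.24%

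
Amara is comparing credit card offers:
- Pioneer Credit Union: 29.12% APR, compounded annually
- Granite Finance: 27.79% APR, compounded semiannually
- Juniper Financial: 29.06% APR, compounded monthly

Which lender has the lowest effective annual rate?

Pioneer Credit Union

Pioneer Credit Union: compounded annually, EAR = 29.120%
Granite Finance: (1 + 0.2779/2)^2 − 1 = 29.721%
Juniper Financial: (1 + 0.2906/12)^12 − 1 = 33.261%
The lowest effective annual rate is Pioneer Credit Union at 29.120%.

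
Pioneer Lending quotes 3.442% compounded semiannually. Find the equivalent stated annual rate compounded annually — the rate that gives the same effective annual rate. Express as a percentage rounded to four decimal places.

EAR = (1 + 0.03442/2)^2 − 1 = 0.034716.
Compounded annually, the equivalent nominal rate is the EAR itself: 3.4716%.

3.4716%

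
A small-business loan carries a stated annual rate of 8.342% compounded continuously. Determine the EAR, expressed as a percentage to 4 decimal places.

8.6998%

With continuous compounding, EAR = e^0.08342 − 1.
e^0.08342 = 1.086998, so EAR = 0.086998 = 8.6998%.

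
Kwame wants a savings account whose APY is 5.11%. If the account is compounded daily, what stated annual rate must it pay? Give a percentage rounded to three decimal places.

4.984%

(1 + r/365)^365 − 1 = 0.0511, so 1 + r/365 = 1.0511^(1/365).
r/365 = 0.000137, so r = 0.049841 = 4.984%.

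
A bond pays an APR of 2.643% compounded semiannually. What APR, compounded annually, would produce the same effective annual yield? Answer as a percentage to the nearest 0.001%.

EAR = (1 + 0.02643/2)^2 − 1 = 0.026605.
Compounded annually, the equivalent nominal rate is the EAR itself: 2.660%.

2.660%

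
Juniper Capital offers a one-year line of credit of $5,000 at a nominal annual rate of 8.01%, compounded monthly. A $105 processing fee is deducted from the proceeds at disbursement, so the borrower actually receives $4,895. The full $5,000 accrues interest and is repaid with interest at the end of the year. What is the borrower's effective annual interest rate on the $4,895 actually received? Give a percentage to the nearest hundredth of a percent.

10.63%

Amount owed after one year: 5,000 × (1 + 0.0801/12)^12 = 5,000 × 1.083107 = $5,415.54.
Effective rate on net proceeds: 5,415.54 / 4,895 − 1 = 0.106340 = 10.63%.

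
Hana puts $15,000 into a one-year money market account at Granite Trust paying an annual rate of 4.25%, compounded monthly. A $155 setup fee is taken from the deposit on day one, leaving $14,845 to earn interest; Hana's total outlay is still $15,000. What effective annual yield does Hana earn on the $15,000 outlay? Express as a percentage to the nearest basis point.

Value after one year: 14,845 × (1 + 0.0425/12)^12 = 14,845 × 1.043338 = $15,488.35.
Effective yield on the $15,000 outlay: 15,488.35 / 15,000 − 1 = 0.032557 = 3.26%.

3.26%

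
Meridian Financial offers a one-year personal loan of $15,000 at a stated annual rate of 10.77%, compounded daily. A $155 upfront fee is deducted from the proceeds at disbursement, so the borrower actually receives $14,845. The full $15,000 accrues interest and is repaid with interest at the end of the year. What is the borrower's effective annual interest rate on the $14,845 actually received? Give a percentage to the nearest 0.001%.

12.532%

Amount owed after one year: 15,000 × (1 + 0.1077/365)^365 = 15,000 × 1.113696 = $16,705.44.
Effective rate on net proceeds: 16,705.44 / 14,845 − 1 = 0.125324 = 12.532%.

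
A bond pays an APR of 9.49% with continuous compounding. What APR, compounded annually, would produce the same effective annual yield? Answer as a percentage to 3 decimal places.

EAR under continuous compounding: e^0.0949 − 1 = 0.099549.
Compounded annually, the equivalent nominal rate is the EAR itself: 9.955%.

9.955%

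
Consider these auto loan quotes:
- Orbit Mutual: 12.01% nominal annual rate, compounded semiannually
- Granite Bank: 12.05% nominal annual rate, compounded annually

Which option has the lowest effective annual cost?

Orbit Mutual: (1 + 0.1201/2)^2 − 1 = 12.371%
Granite Bank: compounded annually, EAR = 12.050%
The lowest effective annual rate is Granite Bank at 12.050%.

Granite Bank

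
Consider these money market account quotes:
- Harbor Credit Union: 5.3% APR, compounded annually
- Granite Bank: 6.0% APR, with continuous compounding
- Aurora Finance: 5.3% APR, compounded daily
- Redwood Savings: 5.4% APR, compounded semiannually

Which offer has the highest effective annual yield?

Granite Bank

Harbor Credit Union: compounded annually, EAR = 5.300%
Granite Bank: e^0.060 − 1 = 6.184%
Aurora Finance: (1 + 0.053/365)^365 − 1 = 5.443%
Redwood Savings: (1 + 0.054/2)^2 − 1 = 5.473%
The highest effective annual rate is Granite Bank at 6.184%.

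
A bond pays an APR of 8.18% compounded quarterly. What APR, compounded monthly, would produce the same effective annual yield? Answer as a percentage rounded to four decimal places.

8.1249%

EAR = (1 + 0.0818/4)^4 − 1 = 0.084344.
Solve (1 + r/12)^12 = 1.084344: r/12 = 1.084344^(1/12) − 1 = 0.006771, so r = 0.081249 = 8.1249%.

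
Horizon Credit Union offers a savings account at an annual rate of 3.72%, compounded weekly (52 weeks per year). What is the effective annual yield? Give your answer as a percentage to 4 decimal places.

EAR = (1 + 0.0372/52)^52 − 1.
= (1 + 0.000715)^52 − 1 = 1.037887 − 1 = 3.7887%.

3.7887%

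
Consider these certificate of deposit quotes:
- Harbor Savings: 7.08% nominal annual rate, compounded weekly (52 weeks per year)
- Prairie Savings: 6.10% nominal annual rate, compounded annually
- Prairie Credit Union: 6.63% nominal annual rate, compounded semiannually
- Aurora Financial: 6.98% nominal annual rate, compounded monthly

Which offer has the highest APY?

Harbor Savings: (1 + 0.0708/52)^52 − 1 = 7.331%
Prairie Savings: compounded annually, EAR = 6.100%
Prairie Credit Union: (1 + 0.0663/2)^2 − 1 = 6.740%
Aurora Financial: (1 + 0.0698/12)^12 − 1 = 7.208%
The highest effective annual rate is Harbor Savings at 7.331%.

Harbor Savings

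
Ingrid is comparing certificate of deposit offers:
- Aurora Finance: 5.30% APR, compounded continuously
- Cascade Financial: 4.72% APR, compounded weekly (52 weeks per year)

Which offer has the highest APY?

Aurora Finance: e^0.0530 − 1 = 5.443%
Cascade Financial: (1 + 0.0472/52)^52 − 1 = 4.831%
The highest effective annual rate is Aurora Finance at 5.443%.

Aurora Finance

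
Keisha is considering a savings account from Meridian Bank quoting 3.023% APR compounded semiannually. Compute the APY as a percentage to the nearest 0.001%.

3.046%

EAR = (1 + 0.03023/2)^2 − 1.
= 1.030458 − 1 = 3.046%.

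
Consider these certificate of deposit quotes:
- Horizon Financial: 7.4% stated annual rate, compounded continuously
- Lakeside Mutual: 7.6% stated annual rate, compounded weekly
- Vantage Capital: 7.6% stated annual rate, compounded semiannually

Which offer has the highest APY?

Horizon Financial: e^0.074 − 1 = 7.681%
Lakeside Mutual: (1 + 0.076/52)^52 − 1 = 7.890%
Vantage Capital: (1 + 0.076/2)^2 − 1 = 7.744%
The highest effective annual rate is Lakeside Mutual at 7.890%.

Lakeside Mutual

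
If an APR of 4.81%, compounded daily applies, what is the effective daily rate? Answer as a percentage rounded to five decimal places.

0.01318%

With a nominal annual rate compounded daily, the periodic rate is the nominal rate divided by 365.
i = 0.0481 / 365 = 0.0001318 = 0.01318%.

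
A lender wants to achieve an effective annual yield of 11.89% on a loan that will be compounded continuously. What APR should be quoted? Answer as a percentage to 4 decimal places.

Continuous: nominal r satisfies e^r − 1 = 0.1189.
r = ln(1 + 0.1189) = ln(1.1189) = 0.112346 = 11.2346%.

11.2346%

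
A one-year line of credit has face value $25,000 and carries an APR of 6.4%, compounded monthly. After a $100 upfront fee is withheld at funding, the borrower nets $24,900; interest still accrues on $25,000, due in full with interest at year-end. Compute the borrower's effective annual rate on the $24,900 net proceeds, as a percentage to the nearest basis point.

Amount owed after one year: 25,000 × (1 + 0.064/12)^12 = 25,000 × 1.065911 = $26,647.78.
Effective rate on net proceeds: 26,647.78 / 24,900 − 1 = 0.070192 = 7.02%.

7.02%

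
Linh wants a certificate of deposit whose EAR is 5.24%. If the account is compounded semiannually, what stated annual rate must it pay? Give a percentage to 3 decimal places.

(1 + r/2)^2 − 1 = 0.0524, so 1 + r/2 = 1.0524^(1/2).
r/2 = 0.025865, so r = 0.051731 = 5.173%.

5.173%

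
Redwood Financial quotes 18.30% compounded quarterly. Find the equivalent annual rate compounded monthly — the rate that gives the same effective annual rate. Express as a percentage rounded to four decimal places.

EAR = (1 + 0.1830/4)^4 − 1 = 0.195946.
Solve (1 + r/12)^12 = 1.195946: r/12 = 1.195946^(1/12) − 1 = 0.015023, so r = 0.180278 = 18.0278%.

18.0278%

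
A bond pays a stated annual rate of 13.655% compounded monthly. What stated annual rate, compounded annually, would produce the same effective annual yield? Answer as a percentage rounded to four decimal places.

EAR = (1 + 0.13655/12)^12 − 1 = 0.145429.
Compounded annually, the equivalent nominal rate is the EAR itself: 14.5429%.

14.5429%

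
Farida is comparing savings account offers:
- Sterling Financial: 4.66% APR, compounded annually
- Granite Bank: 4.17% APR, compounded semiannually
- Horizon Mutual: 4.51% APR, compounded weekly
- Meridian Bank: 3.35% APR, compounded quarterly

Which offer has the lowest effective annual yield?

Sterling Financial: compounded annually, EAR = 4.660%
Granite Bank: (1 + 0.0417/2)^2 − 1 = 4.213%
Horizon Mutual: (1 + 0.0451/52)^52 − 1 = 4.611%
Meridian Bank: (1 + 0.0335/4)^4 − 1 = 3.392%
The lowest effective annual rate is Meridian Bank at 3.392%.

Meridian Bank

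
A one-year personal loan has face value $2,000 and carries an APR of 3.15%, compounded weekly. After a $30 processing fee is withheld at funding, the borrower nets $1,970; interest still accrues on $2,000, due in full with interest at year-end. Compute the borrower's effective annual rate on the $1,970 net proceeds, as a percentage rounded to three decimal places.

4.771%

Amount owed after one year: 2,000 × (1 + 0.0315/52)^52 = 2,000 × 1.031992 = $2,063.98.
Effective rate on net proceeds: 2,063.98 / 1,970 − 1 = 0.047707 = 4.771%.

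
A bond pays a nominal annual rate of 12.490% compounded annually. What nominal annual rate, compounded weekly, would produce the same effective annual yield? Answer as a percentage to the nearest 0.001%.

Compounded annually, EAR = nominal = 0.124900.
Solve (1 + r/52)^52 = 1.124900: r/52 = 1.124900^(1/52) − 1 = 0.002266, so r = 0.117827 = 11.783%.

11.783%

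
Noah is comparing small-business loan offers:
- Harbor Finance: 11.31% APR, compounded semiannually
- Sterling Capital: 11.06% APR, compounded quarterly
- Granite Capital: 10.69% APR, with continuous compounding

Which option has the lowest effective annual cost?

Granite Capital

Harbor Finance: (1 + 0.1131/2)^2 − 1 = 11.630%
Sterling Capital: (1 + 0.1106/4)^4 − 1 = 11.527%
Granite Capital: e^0.1069 − 1 = 11.282%
The lowest effective annual rate is Granite Capital at 11.282%.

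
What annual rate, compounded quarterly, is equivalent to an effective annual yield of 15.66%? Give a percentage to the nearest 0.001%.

14.816%

(1 + r/4)^4 − 1 = 0.1566, so 1 + r/4 = 1.1566^(1/4).
r/4 = 0.037041, so r = 0.148163 = 14.816%.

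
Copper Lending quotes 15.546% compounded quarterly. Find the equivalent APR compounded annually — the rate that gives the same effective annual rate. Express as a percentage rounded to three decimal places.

16.476%

EAR = (1 + 0.15546/4)^4 − 1 = 0.164760.
Compounded annually, the equivalent nominal rate is the EAR itself: 16.476%.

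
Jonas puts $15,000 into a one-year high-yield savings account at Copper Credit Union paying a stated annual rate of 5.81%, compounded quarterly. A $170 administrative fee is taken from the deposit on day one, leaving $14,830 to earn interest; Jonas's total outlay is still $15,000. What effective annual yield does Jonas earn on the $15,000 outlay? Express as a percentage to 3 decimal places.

4.737%

Value after one year: 14,830 × (1 + 0.0581/4)^4 = 14,830 × 1.059378 = $15,710.58.
Effective yield on the $15,000 outlay: 15,710.58 / 15,000 − 1 = 0.047372 = 4.737%.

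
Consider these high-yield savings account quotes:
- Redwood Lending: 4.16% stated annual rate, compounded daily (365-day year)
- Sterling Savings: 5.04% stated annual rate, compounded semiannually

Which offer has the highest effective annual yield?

Sterling Savings

Redwood Lending: (1 + 0.0416/365)^365 − 1 = 4.247%
Sterling Savings: (1 + 0.0504/2)^2 − 1 = 5.104%
The highest effective annual rate is Sterling Savings at 5.104%.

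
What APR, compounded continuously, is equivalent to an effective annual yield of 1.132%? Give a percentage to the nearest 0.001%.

Continuous: nominal r satisfies e^r − 1 = 0.01132.
r = ln(1 + 0.01132) = ln(1.01132) = 0.011256 = 1.126%.

1.126%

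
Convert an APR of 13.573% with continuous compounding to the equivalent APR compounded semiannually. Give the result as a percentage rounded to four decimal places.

14.0442%

EAR under continuous compounding: e^0.13573 − 1 = 0.145373.
Solve (1 + r/2)^2 = 1.145373: r/2 = 1.145373^(1/2) − 1 = 0.070221, so r = 0.140442 = 14.0442%.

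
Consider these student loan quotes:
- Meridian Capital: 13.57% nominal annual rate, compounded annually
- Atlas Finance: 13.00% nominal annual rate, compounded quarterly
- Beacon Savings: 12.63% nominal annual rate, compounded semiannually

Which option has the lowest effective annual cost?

Meridian Capital: compounded annually, EAR = 13.570%
Atlas Finance: (1 + 0.1300/4)^4 − 1 = 13.648%
Beacon Savings: (1 + 0.1263/2)^2 − 1 = 13.029%
The lowest effective annual rate is Beacon Savings at 13.029%.

Beacon Savings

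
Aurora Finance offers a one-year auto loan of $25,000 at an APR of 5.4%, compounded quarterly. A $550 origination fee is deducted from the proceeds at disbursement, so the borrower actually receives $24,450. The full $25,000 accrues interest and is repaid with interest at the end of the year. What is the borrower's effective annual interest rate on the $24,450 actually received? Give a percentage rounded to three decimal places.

7.884%

Amount owed after one year: 25,000 × (1 + 0.054/4)^4 = 25,000 × 1.055103 = $26,377.58.
Effective rate on net proceeds: 26,377.58 / 24,450 − 1 = 0.078838 = 7.884%.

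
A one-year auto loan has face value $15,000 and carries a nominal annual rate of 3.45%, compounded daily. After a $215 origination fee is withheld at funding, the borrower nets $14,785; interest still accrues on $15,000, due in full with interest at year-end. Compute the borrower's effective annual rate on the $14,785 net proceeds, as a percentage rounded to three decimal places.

Amount owed after one year: 15,000 × (1 + 0.0345/365)^365 = 15,000 × 1.035100 = $15,526.51.
Effective rate on net proceeds: 15,526.51 / 14,785 − 1 = 0.050153 = 5.015%.

5.015%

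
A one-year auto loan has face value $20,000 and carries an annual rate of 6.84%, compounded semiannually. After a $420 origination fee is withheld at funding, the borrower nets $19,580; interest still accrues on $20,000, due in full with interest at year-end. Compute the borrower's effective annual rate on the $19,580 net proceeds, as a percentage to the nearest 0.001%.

9.251%

Amount owed after one year: 20,000 × (1 + 0.0684/2)^2 = 20,000 × 1.069570 = $21,391.39.
Effective rate on net proceeds: 21,391.39 / 19,580 − 1 = 0.092512 = 9.251%.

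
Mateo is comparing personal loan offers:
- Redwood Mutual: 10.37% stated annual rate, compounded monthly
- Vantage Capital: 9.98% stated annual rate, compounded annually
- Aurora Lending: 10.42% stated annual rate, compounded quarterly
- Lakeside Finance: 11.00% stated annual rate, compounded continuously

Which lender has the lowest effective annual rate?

Vantage Capital

Redwood Mutual: (1 + 0.1037/12)^12 − 1 = 10.877%
Vantage Capital: compounded annually, EAR = 9.980%
Aurora Lending: (1 + 0.1042/4)^4 − 1 = 10.834%
Lakeside Finance: e^0.1100 − 1 = 11.628%
The lowest effective annual rate is Vantage Capital at 9.980%.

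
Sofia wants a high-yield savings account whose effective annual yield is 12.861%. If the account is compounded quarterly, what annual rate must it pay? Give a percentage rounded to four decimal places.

12.2835%

(1 + r/4)^4 − 1 = 0.12861, so 1 + r/4 = 1.12861^(1/4).
r/4 = 0.030709, so r = 0.122835 = 12.2835%.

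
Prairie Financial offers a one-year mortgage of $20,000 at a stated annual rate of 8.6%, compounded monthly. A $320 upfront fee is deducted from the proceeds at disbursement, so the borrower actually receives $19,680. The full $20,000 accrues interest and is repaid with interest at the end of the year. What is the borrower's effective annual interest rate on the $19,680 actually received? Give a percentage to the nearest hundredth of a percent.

10.72%

Amount owed after one year: 20,000 × (1 + 0.086/12)^12 = 20,000 × 1.089472 = $21,789.44.
Effective rate on net proceeds: 21,789.44 / 19,680 − 1 = 0.107187 = 10.72%.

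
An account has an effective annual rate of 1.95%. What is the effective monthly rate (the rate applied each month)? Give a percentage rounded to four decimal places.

The per-month rate i satisfies (1 + i)^12 = 1 + 0.0195.
i = 1.0195^(1/12) − 1 = 0.0016107 = 0.1611%.

0.1611%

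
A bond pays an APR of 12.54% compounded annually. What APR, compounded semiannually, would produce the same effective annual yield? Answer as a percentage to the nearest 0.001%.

Compounded annually, EAR = nominal = 0.125400.
Solve (1 + r/2)^2 = 1.125400: r/2 = 1.125400^(1/2) − 1 = 0.060849, so r = 0.121697 = 12.170%.

12.170%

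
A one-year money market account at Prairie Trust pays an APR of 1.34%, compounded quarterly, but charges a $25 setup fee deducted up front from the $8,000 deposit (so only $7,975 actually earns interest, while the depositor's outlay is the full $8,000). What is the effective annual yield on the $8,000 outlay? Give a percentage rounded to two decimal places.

1.03%

Value after one year: 7,975 × (1 + 0.0134/4)^4 = 7,975 × 1.013467 = $8,082.40.
Effective yield on the $8,000 outlay: 8,082.40 / 8,000 − 1 = 0.010300 = 1.03%.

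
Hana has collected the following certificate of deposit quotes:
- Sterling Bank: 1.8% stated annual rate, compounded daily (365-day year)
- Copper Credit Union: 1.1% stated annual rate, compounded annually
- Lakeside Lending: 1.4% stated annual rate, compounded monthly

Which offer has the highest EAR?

Sterling Bank

Sterling Bank: (1 + 0.018/365)^365 − 1 = 1.816%
Copper Credit Union: compounded annually, EAR = 1.100%
Lakeside Lending: (1 + 0.014/12)^12 − 1 = 1.409%
The highest effective annual rate is Sterling Bank at 1.816%.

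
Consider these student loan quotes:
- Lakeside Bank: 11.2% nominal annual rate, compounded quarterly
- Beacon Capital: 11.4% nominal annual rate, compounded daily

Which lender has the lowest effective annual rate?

Lakeside Bank

Lakeside Bank: (1 + 0.112/4)^4 − 1 = 11.679%
Beacon Capital: (1 + 0.114/365)^365 − 1 = 12.073%
The lowest effective annual rate is Lakeside Bank at 11.679%.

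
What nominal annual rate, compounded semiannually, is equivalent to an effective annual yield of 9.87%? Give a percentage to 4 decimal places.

9.6378%

(1 + r/2)^2 − 1 = 0.0987, so 1 + r/2 = 1.0987^(1/2).
r/2 = 0.048189, so r = 0.096378 = 9.6378%.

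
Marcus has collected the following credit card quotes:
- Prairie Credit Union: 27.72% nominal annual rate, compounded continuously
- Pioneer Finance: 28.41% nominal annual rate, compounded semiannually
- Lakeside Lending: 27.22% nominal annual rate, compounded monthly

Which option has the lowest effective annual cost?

Pioneer Finance

Prairie Credit Union: e^0.2772 − 1 = 31.943%
Pioneer Finance: (1 + 0.2841/2)^2 − 1 = 30.428%
Lakeside Lending: (1 + 0.2722/12)^12 − 1 = 30.886%
The lowest effective annual rate is Pioneer Finance at 30.428%.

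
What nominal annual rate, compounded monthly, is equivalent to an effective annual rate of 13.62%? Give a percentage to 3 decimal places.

12.837%

(1 + r/12)^12 − 1 = 0.1362, so 1 + r/12 = 1.1362^(1/12).
r/12 = 0.010698, so r = 0.128371 = 12.837%.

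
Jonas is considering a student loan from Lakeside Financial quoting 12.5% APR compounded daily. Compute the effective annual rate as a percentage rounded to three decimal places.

13.312%

EAR = (1 + 0.125/365)^365 − 1.
= 1.133124 − 1 = 13.312%.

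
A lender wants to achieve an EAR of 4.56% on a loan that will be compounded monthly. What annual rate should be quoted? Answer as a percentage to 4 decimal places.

(1 + r/12)^12 − 1 = 0.0456, so 1 + r/12 = 1.0456^(1/12).
r/12 = 0.003723, so r = 0.044674 = 4.4674%.

4.4674%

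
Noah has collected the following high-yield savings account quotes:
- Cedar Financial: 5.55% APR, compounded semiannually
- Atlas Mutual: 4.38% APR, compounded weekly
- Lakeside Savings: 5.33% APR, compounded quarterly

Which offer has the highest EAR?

Cedar Financial: (1 + 0.0555/2)^2 − 1 = 5.627%
Atlas Mutual: (1 + 0.0438/52)^52 − 1 = 4.475%
Lakeside Savings: (1 + 0.0533/4)^4 − 1 = 5.437%
The highest effective annual rate is Cedar Financial at 5.627%.

Cedar Financial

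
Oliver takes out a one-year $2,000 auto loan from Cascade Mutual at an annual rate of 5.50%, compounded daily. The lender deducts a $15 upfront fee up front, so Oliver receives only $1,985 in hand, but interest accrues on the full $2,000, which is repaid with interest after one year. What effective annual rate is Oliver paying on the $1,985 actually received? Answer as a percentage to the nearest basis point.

6.45%

Amount owed after one year: 2,000 × (1 + 0.0550/365)^365 = 2,000 × 1.056536 = $2,113.07.
Effective rate on net proceeds: 2,113.07 / 1,985 − 1 = 0.064520 = 6.45%.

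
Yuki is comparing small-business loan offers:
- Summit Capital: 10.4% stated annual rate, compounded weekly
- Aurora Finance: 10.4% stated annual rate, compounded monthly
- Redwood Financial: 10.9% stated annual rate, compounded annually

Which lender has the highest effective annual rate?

Summit Capital

Summit Capital: (1 + 0.104/52)^52 − 1 = 10.949%
Aurora Finance: (1 + 0.104/12)^12 − 1 = 10.910%
Redwood Financial: compounded annually, EAR = 10.900%
The highest effective annual rate is Summit Capital at 10.949%.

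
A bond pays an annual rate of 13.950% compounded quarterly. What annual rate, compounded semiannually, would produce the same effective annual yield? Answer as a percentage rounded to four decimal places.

EAR = (1 + 0.13950/4)^4 − 1 = 0.146969.
Solve (1 + r/2)^2 = 1.146969: r/2 = 1.146969^(1/2) − 1 = 0.070966, so r = 0.141933 = 14.1933%.

14.1933%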